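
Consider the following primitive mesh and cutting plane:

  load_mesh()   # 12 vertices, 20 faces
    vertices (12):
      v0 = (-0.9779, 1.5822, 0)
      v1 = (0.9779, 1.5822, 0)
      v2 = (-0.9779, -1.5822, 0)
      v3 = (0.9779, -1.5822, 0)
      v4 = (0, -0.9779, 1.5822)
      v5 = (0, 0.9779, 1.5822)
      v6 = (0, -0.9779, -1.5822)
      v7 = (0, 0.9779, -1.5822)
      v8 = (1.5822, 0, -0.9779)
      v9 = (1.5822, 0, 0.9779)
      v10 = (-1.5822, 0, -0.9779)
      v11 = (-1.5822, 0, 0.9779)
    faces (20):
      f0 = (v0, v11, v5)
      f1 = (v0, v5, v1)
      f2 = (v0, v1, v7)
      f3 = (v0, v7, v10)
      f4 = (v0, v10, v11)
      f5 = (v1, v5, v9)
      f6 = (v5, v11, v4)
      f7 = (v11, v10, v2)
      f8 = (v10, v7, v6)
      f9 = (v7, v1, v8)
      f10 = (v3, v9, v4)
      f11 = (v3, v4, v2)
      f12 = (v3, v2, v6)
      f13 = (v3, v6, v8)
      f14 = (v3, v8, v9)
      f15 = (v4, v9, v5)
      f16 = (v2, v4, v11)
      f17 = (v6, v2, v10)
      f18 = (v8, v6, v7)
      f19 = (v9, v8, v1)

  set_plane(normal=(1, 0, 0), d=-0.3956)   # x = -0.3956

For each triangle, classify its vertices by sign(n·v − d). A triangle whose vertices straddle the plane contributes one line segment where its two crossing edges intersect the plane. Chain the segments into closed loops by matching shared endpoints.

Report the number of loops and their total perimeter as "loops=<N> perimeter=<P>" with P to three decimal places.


loops=1 perimeter=9.734

Straddling triangles (10 of 20):
  (v0,v11,v5) [--+] → (-0.3956, 0.733394, 1.43111)–(-0.3956, 1.22236, 0.942136)  len=0.6915
  (v0,v5,v1) [-++] → (-0.3956, 1.22236, 0.942136)–(-0.3956, 1.5822, 0)  len=1.0085
  (v0,v1,v7) [-++] → (-0.3956, 1.5822, 0)–(-0.3956, 1.22236, -0.942136)  len=1.0085
  (v0,v7,v10) [-+-] → (-0.3956, 1.22236, -0.942136)–(-0.3956, 0.733394, -1.43111)  len=0.6915
  (v5,v11,v4) [+-+] → (-0.3956, 0.733394, 1.43111)–(-0.3956, -0.733394, 1.43111)  len=1.4668
  (v10,v7,v6) [-++] → (-0.3956, 0.733394, -1.43111)–(-0.3956, -0.733394, -1.43111)  len=1.4668
  (v3,v4,v2) [++-] → (-0.3956, -1.22236, 0.942136)–(-0.3956, -1.5822, 0)  len=1.0085
  (v3,v2,v6) [+-+] → (-0.3956, -1.5822, 0)–(-0.3956, -1.22236, -0.942136)  len=1.0085
  (v2,v4,v11) [-+-] → (-0.3956, -1.22236, 0.942136)–(-0.3956, -0.733394, 1.43111)  len=0.6915
  (v6,v2,v10) [+--] → (-0.3956, -1.22236, -0.942136)–(-0.3956, -0.733394, -1.43111)  len=0.6915

Chained into 1 loop(s):
  loop 1: 10 segments, perimeter = 9.7337
Total perimeter = 9.734


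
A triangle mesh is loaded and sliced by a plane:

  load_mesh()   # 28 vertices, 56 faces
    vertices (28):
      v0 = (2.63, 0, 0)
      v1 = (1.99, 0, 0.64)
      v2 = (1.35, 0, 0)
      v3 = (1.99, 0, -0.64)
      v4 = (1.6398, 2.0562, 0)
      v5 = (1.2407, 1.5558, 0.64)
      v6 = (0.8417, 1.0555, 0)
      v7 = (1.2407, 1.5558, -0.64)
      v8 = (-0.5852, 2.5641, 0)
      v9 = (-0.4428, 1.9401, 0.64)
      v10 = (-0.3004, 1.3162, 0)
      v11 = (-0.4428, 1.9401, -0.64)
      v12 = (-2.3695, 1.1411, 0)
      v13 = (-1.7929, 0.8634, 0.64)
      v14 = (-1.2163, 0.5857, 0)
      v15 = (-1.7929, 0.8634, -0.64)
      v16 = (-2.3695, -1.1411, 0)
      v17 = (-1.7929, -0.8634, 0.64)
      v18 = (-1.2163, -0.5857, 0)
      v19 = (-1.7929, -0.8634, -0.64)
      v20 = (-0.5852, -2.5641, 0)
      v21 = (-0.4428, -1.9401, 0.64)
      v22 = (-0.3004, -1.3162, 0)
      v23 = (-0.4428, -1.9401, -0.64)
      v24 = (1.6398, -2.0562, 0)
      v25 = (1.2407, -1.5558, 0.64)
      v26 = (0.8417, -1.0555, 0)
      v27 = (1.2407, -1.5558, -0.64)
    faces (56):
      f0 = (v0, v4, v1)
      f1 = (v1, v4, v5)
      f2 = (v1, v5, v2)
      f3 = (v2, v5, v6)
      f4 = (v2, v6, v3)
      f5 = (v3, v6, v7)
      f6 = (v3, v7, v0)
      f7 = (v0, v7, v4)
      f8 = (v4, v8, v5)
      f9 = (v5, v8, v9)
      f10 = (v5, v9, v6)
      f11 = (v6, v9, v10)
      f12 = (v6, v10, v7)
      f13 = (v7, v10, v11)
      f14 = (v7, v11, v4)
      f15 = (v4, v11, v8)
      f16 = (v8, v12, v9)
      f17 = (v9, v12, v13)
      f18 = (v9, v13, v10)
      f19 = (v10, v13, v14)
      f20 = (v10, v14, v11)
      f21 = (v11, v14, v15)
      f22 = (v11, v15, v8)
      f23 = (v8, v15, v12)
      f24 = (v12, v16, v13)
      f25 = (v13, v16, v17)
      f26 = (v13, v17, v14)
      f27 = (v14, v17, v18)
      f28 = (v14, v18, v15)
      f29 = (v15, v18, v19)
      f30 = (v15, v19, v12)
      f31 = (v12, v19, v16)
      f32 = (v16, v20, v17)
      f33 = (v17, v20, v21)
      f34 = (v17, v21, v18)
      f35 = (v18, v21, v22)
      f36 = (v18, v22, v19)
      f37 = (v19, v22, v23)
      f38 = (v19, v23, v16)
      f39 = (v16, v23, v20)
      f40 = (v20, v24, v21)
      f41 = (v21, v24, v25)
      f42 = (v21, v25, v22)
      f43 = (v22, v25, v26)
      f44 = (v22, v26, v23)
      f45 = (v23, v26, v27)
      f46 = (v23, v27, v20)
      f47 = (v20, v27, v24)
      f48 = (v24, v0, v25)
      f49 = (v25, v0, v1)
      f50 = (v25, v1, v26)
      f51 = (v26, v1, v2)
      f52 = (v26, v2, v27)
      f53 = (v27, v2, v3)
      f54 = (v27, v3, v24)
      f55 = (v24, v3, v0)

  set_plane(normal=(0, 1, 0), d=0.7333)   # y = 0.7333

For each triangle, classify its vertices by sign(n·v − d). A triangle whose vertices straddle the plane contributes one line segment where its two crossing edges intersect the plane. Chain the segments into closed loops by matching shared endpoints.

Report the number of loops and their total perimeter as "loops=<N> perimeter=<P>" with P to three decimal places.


Straddling triangles (18 of 56):
  (v0,v4,v1) [-+-] → (2.27687, 0.7333, 0)–(1.86511, 0.7333, 0.411758)  len=0.5823
  (v1,v4,v5) [-++] → (1.86511, 0.7333, 0.411758)–(1.63683, 0.7333, 0.64)  len=0.3228
  (v1,v5,v2) [-+-] → (1.63683, 0.7333, 0.64)–(1.29848, 0.7333, 0.301653)  len=0.4785
  (v2,v5,v6) [-++] → (1.29848, 0.7333, 0.301653)–(0.996863, 0.7333, 0)  len=0.4266
  (v2,v6,v3) [-+-] → (0.996863, 0.7333, 0)–(1.19223, 0.7333, -0.195365)  len=0.2763
  (v3,v6,v7) [-++] → (1.19223, 0.7333, -0.195365)–(1.63683, 0.7333, -0.64)  len=0.6288
  (v3,v7,v0) [-+-] → (1.63683, 0.7333, -0.64)–(1.97518, 0.7333, -0.301653)  len=0.4785
  (v0,v7,v4) [-++] → (1.97518, 0.7333, -0.301653)–(2.27687, 0.7333, 0)  len=0.4266
  (v10,v13,v14) [++-] → (-1.52277, 0.7333, 0.340166)–(-1.03124, 0.7333, 0)  len=0.5978
  (v10,v14,v11) [+-+] → (-1.03124, 0.7333, 0)–(-1.13201, 0.7333, -0.069746)  len=0.1225
  (v11,v14,v15) [+-+] → (-1.13201, 0.7333, -0.069746)–(-1.52277, 0.7333, -0.340166)  len=0.4752
  (v12,v16,v13) [+-+] → (-2.3695, 0.7333, 0)–(-1.83032, 0.7333, 0.598461)  len=0.8055
  (v13,v16,v17) [+--] → (-1.83032, 0.7333, 0.598461)–(-1.7929, 0.7333, 0.64)  len=0.0559
  (v13,v17,v14) [+--] → (-1.7929, 0.7333, 0.64)–(-1.52277, 0.7333, 0.340166)  len=0.4036
  (v14,v18,v15) [--+] → (-1.74113, 0.7333, -0.582541)–(-1.52277, 0.7333, -0.340166)  len=0.3262
  (v15,v18,v19) [+--] → (-1.74113, 0.7333, -0.582541)–(-1.7929, 0.7333, -0.64)  len=0.0773
  (v15,v19,v12) [+-+] → (-1.7929, 0.7333, -0.64)–(-2.2522, 0.7333, -0.130203)  len=0.6862
  (v12,v19,v16) [+--] → (-2.2522, 0.7333, -0.130203)–(-2.3695, 0.7333, 0)  len=0.1753

Chained into 2 loop(s):
  loop 1: 8 segments, perimeter = 3.6204
  loop 2: 10 segments, perimeter = 3.7255
Total perimeter = 7.346

loops=2 perimeter=7.346


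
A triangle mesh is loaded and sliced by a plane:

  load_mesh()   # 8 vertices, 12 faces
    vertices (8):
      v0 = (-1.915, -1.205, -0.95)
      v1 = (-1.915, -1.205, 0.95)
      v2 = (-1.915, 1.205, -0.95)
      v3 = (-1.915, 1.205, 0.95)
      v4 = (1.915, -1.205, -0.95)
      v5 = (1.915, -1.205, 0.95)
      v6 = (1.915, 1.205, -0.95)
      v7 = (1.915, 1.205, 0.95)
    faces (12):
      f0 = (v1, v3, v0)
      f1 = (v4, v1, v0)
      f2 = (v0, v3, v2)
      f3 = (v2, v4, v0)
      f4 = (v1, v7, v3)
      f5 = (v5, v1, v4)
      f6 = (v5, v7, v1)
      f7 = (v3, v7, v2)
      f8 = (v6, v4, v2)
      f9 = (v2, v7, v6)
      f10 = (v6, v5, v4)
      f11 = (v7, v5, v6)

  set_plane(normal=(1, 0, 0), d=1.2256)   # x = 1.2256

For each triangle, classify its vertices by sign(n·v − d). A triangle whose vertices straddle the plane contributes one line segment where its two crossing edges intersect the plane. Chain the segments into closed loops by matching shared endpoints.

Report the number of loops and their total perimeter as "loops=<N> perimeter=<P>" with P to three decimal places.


Straddling triangles (8 of 12):
  (v4,v1,v0) [+--] → (1.2256, -1.205, -0.608)–(1.2256, -1.205, -0.95)  len=0.3420
  (v2,v4,v0) [-+-] → (1.2256, -0.7712, -0.95)–(1.2256, -1.205, -0.95)  len=0.4338
  (v1,v7,v3) [-+-] → (1.2256, 0.7712, 0.95)–(1.2256, 1.205, 0.95)  len=0.4338
  (v5,v1,v4) [+-+] → (1.2256, -1.205, 0.95)–(1.2256, -1.205, -0.608)  len=1.5580
  (v5,v7,v1) [++-] → (1.2256, 0.7712, 0.95)–(1.2256, -1.205, 0.95)  len=1.9762
  (v3,v7,v2) [-+-] → (1.2256, 1.205, 0.95)–(1.2256, 1.205, 0.608)  len=0.3420
  (v6,v4,v2) [++-] → (1.2256, -0.7712, -0.95)–(1.2256, 1.205, -0.95)  len=1.9762
  (v2,v7,v6) [-++] → (1.2256, 1.205, 0.608)–(1.2256, 1.205, -0.95)  len=1.5580

Chained into 1 loop(s):
  loop 1: 8 segments, perimeter = 8.6200
Total perimeter = 8.620

loops=1 perimeter=8.620


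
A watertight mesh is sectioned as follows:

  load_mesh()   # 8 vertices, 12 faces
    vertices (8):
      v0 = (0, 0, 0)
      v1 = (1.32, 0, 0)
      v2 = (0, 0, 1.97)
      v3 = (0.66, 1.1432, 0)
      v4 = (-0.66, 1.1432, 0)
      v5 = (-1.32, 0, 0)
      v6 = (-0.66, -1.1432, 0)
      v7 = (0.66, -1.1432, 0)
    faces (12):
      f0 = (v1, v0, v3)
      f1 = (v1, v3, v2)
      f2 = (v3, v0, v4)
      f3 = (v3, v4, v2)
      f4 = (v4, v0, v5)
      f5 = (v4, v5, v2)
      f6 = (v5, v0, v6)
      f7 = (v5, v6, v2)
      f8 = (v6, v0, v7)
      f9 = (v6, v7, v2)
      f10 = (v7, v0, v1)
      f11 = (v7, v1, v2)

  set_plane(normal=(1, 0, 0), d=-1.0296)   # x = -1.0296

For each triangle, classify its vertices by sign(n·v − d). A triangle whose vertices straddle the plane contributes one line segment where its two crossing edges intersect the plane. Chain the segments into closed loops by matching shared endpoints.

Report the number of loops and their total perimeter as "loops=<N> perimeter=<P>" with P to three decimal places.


loops=1 perimeter=2.334

Straddling triangles (4 of 12):
  (v4,v0,v5) [++-] → (-1.0296, 0, 0)–(-1.0296, 0.503008, 0)  len=0.5030
  (v4,v5,v2) [+-+] → (-1.0296, 0.503008, 0)–(-1.0296, 0, 0.4334)  len=0.6640
  (v5,v0,v6) [-++] → (-1.0296, 0, 0)–(-1.0296, -0.503008, 0)  len=0.5030
  (v5,v6,v2) [-++] → (-1.0296, -0.503008, 0)–(-1.0296, 0, 0.4334)  len=0.6640

Chained into 1 loop(s):
  loop 1: 4 segments, perimeter = 2.3340
Total perimeter = 2.334


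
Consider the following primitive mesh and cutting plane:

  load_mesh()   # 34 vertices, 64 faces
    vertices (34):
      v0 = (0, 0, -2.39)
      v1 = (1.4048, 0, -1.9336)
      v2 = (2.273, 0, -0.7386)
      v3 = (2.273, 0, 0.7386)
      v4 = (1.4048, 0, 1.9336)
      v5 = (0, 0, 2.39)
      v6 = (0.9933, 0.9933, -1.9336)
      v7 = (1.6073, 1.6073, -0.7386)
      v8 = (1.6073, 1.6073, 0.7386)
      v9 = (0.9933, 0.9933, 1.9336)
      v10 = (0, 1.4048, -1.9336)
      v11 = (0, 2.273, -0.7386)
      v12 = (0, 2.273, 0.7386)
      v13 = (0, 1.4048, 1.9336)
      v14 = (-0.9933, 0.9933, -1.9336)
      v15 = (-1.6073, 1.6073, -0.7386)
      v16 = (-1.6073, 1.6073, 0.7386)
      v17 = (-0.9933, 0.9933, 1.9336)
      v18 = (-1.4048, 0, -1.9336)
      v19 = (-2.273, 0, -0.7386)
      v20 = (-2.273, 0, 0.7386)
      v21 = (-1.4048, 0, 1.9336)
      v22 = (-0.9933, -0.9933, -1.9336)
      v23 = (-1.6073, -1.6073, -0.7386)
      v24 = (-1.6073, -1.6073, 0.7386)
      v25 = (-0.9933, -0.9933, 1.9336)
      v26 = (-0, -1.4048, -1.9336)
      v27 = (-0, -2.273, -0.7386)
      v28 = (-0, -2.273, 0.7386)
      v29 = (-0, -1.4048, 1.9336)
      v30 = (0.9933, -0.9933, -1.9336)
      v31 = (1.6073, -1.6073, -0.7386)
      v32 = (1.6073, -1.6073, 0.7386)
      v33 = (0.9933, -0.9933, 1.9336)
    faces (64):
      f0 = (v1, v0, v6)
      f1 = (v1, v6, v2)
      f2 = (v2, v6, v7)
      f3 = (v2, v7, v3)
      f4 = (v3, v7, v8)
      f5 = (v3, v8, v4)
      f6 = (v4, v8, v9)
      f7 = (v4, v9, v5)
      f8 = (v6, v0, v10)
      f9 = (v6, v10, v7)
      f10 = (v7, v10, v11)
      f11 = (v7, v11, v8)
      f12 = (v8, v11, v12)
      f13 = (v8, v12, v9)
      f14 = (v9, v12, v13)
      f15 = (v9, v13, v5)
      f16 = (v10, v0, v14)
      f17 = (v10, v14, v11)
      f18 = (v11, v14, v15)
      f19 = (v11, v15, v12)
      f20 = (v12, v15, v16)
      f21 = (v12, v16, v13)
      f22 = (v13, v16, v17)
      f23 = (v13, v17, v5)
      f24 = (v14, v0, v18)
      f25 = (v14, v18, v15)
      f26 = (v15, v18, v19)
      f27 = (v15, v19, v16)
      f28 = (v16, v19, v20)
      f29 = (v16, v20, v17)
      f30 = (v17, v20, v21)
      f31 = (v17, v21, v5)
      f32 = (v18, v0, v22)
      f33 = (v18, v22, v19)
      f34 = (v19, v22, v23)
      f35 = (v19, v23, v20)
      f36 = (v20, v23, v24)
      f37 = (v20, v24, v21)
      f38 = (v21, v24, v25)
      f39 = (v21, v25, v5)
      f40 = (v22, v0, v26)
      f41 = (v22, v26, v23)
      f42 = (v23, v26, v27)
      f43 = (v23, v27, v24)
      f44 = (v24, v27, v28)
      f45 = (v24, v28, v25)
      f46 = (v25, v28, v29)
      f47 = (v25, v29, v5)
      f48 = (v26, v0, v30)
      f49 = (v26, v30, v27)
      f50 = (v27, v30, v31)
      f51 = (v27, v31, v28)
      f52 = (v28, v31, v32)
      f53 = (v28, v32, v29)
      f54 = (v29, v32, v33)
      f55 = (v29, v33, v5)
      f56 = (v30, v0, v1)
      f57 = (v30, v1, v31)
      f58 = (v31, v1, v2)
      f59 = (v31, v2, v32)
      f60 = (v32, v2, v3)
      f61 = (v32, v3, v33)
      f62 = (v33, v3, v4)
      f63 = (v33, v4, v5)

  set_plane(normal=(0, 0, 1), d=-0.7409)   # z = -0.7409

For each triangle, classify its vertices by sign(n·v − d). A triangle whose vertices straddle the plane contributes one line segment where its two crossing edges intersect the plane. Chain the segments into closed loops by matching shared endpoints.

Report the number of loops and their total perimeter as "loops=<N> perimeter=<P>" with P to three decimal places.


loops=1 perimeter=13.907

Straddling triangles (16 of 64):
  (v1,v6,v2) [--+] → (2.27054, 0.00191179, -0.7409)–(2.27133, 0, -0.7409)  len=0.0021
  (v2,v6,v7) [+-+] → (2.27054, 0.00191179, -0.7409)–(1.60612, 1.60612, -0.7409)  len=1.7364
  (v6,v10,v7) [--+] → (1.60421, 1.60691, -0.7409)–(1.60612, 1.60612, -0.7409)  len=0.0021
  (v7,v10,v11) [+-+] → (1.60421, 1.60691, -0.7409)–(0, 2.27133, -0.7409)  len=1.7364
  (v10,v14,v11) [--+] → (-0.00191179, 2.27054, -0.7409)–(0, 2.27133, -0.7409)  len=0.0021
  (v11,v14,v15) [+-+] → (-0.00191179, 2.27054, -0.7409)–(-1.60612, 1.60612, -0.7409)  len=1.7364
  (v14,v18,v15) [--+] → (-1.60691, 1.60421, -0.7409)–(-1.60612, 1.60612, -0.7409)  len=0.0021
  (v15,v18,v19) [+-+] → (-1.60691, 1.60421, -0.7409)–(-2.27133, 0, -0.7409)  len=1.7364
  (v18,v22,v19) [--+] → (-2.27054, -0.00191179, -0.7409)–(-2.27133, 0, -0.7409)  len=0.0021
  (v19,v22,v23) [+-+] → (-2.27054, -0.00191179, -0.7409)–(-1.60612, -1.60612, -0.7409)  len=1.7364
  (v22,v26,v23) [--+] → (-1.60421, -1.60691, -0.7409)–(-1.60612, -1.60612, -0.7409)  len=0.0021
  (v23,v26,v27) [+-+] → (-1.60421, -1.60691, -0.7409)–(0, -2.27133, -0.7409)  len=1.7364
  (v26,v30,v27) [--+] → (0.00191179, -2.27054, -0.7409)–(0, -2.27133, -0.7409)  len=0.0021
  (v27,v30,v31) [+-+] → (0.00191179, -2.27054, -0.7409)–(1.60612, -1.60612, -0.7409)  len=1.7364
  (v30,v1,v31) [--+] → (1.60691, -1.60421, -0.7409)–(1.60612, -1.60612, -0.7409)  len=0.0021
  (v31,v1,v2) [+-+] → (1.60691, -1.60421, -0.7409)–(2.27133, 0, -0.7409)  len=1.7364

Chained into 1 loop(s):
  loop 1: 16 segments, perimeter = 13.9074
Total perimeter = 13.907


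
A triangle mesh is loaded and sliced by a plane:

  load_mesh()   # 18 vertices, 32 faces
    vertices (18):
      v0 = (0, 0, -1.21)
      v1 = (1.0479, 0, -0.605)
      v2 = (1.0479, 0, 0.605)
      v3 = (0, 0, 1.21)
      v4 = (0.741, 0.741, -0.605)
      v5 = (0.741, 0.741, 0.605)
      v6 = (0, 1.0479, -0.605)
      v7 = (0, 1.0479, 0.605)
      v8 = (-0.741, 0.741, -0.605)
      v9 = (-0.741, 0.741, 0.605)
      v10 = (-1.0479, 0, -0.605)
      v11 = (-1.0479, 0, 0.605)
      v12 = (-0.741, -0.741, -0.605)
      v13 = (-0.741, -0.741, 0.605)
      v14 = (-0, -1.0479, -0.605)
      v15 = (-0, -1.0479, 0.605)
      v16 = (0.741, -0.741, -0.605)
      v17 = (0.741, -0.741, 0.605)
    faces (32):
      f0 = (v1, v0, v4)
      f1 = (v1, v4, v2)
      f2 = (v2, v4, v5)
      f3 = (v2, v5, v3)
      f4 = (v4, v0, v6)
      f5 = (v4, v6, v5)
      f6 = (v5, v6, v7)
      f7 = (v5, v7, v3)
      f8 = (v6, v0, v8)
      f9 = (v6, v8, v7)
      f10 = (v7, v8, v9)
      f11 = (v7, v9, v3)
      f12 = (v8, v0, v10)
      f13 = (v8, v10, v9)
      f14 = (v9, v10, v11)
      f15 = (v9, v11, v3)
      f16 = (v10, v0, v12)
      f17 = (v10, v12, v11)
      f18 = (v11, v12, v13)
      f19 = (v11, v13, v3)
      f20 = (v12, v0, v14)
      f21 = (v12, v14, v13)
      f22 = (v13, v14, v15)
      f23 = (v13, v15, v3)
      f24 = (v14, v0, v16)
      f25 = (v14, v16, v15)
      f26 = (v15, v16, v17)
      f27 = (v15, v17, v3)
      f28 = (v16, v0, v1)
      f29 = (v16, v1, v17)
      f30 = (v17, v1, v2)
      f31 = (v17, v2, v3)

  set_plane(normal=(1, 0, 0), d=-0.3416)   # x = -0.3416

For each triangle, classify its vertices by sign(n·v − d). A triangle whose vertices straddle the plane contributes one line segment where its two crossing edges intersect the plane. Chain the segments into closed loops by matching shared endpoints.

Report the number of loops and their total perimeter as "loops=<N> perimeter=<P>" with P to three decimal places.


loops=1 perimeter=6.434

Straddling triangles (12 of 32):
  (v6,v0,v8) [++-] → (-0.3416, 0.3416, -0.931096)–(-0.3416, 0.90642, -0.605)  len=0.6522
  (v6,v8,v7) [+-+] → (-0.3416, 0.90642, -0.605)–(-0.3416, 0.90642, 0.0471916)  len=0.6522
  (v7,v8,v9) [+--] → (-0.3416, 0.90642, 0.0471916)–(-0.3416, 0.90642, 0.605)  len=0.5578
  (v7,v9,v3) [+-+] → (-0.3416, 0.90642, 0.605)–(-0.3416, 0.3416, 0.931096)  len=0.6522
  (v8,v0,v10) [-+-] → (-0.3416, 0.3416, -0.931096)–(-0.3416, 0, -1.01278)  len=0.3512
  (v9,v11,v3) [--+] → (-0.3416, 0, 1.01278)–(-0.3416, 0.3416, 0.931096)  len=0.3512
  (v10,v0,v12) [-+-] → (-0.3416, 0, -1.01278)–(-0.3416, -0.3416, -0.931096)  len=0.3512
  (v11,v13,v3) [--+] → (-0.3416, -0.3416, 0.931096)–(-0.3416, 0, 1.01278)  len=0.3512
  (v12,v0,v14) [-++] → (-0.3416, -0.3416, -0.931096)–(-0.3416, -0.90642, -0.605)  len=0.6522
  (v12,v14,v13) [-+-] → (-0.3416, -0.90642, -0.605)–(-0.3416, -0.90642, -0.0471916)  len=0.5578
  (v13,v14,v15) [-++] → (-0.3416, -0.90642, -0.0471916)–(-0.3416, -0.90642, 0.605)  len=0.6522
  (v13,v15,v3) [-++] → (-0.3416, -0.90642, 0.605)–(-0.3416, -0.3416, 0.931096)  len=0.6522

Chained into 1 loop(s):
  loop 1: 12 segments, perimeter = 6.4337
Total perimeter = 6.434


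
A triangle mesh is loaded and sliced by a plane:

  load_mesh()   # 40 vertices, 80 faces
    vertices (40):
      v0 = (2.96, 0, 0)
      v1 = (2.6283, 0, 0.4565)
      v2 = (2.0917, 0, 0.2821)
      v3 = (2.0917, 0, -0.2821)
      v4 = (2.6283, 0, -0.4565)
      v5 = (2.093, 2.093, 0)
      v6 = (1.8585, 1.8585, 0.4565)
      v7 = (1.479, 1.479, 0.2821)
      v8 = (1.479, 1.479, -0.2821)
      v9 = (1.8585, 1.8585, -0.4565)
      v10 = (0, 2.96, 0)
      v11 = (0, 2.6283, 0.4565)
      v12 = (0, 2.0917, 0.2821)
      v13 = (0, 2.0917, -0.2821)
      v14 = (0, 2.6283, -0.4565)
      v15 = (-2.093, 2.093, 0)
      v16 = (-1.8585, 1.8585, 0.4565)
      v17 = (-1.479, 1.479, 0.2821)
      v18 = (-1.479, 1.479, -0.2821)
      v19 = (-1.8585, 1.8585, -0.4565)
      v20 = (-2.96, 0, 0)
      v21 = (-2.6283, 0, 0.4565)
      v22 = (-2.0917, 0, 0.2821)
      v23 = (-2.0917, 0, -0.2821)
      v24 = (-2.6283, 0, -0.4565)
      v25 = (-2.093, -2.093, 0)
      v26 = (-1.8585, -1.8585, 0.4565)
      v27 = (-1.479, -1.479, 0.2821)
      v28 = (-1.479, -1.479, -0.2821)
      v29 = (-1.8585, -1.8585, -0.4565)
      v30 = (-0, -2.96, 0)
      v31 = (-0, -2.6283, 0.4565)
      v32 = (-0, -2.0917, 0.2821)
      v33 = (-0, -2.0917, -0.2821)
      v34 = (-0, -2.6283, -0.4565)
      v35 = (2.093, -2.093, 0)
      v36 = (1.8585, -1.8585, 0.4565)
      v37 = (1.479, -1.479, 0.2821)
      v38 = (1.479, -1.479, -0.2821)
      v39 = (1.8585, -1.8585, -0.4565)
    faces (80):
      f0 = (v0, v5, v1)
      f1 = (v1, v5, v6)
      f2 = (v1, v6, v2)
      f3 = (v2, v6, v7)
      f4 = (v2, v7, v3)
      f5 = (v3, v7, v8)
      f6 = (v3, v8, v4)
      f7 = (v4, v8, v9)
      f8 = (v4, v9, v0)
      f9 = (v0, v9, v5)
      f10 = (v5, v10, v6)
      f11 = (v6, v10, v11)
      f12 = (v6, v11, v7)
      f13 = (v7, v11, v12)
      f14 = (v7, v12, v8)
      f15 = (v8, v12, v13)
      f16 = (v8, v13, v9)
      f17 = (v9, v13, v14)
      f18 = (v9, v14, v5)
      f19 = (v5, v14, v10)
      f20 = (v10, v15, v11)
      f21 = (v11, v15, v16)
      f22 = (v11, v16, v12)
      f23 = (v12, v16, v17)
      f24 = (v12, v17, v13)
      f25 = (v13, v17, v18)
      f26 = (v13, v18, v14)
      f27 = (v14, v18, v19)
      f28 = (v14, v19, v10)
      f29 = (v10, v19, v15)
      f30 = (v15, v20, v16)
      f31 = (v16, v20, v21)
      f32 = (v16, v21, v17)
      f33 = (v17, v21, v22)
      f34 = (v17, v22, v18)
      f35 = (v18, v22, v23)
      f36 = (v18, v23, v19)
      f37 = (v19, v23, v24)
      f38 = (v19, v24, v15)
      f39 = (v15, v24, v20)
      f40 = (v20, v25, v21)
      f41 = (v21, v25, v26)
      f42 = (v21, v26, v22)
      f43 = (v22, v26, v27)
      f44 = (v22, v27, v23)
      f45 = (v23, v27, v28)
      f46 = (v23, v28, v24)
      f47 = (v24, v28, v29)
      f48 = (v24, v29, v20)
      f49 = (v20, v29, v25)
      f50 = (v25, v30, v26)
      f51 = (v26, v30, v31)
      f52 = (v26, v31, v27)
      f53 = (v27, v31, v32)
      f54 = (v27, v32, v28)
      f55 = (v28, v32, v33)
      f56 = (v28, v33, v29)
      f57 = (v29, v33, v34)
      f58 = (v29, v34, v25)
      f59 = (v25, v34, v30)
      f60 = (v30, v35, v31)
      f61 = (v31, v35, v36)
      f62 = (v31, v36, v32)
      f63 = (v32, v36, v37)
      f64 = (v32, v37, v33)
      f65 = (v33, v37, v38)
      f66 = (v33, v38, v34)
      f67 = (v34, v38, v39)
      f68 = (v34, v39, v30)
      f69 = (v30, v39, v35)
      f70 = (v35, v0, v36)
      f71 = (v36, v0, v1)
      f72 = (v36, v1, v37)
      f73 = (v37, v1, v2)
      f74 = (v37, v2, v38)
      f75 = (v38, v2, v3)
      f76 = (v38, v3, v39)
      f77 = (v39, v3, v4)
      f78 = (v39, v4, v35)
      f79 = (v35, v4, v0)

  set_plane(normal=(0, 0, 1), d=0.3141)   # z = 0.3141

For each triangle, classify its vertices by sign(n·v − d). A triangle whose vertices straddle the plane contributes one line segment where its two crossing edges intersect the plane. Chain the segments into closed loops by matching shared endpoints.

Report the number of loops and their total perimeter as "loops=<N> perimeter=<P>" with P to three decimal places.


loops=2 perimeter=30.136

Straddling triangles (32 of 80):
  (v0,v5,v1) [--+] → (2.46132, 0.652888, 0.3141)–(2.73177, 0, 0.3141)  len=0.7067
  (v1,v5,v6) [+-+] → (2.46132, 0.652888, 0.3141)–(1.93165, 1.93165, 0.3141)  len=1.3841
  (v1,v6,v2) [++-] → (2.04891, 0.341009, 0.3141)–(2.19016, 0, 0.3141)  len=0.3691
  (v2,v6,v7) [-+-] → (2.04891, 0.341009, 0.3141)–(1.54863, 1.54863, 0.3141)  len=1.3071
  (v5,v10,v6) [--+] → (1.27876, 2.2021, 0.3141)–(1.93165, 1.93165, 0.3141)  len=0.7067
  (v6,v10,v11) [+-+] → (1.27876, 2.2021, 0.3141)–(0, 2.73177, 0.3141)  len=1.3841
  (v6,v11,v7) [++-] → (1.20762, 1.68988, 0.3141)–(1.54863, 1.54863, 0.3141)  len=0.3691
  (v7,v11,v12) [-+-] → (1.20762, 1.68988, 0.3141)–(0, 2.19016, 0.3141)  len=1.3071
  (v10,v15,v11) [--+] → (-0.652888, 2.46132, 0.3141)–(0, 2.73177, 0.3141)  len=0.7067
  (v11,v15,v16) [+-+] → (-0.652888, 2.46132, 0.3141)–(-1.93165, 1.93165, 0.3141)  len=1.3841
  (v11,v16,v12) [++-] → (-0.341009, 2.04891, 0.3141)–(0, 2.19016, 0.3141)  len=0.3691
  (v12,v16,v17) [-+-] → (-0.341009, 2.04891, 0.3141)–(-1.54863, 1.54863, 0.3141)  len=1.3071
  (v15,v20,v16) [--+] → (-2.2021, 1.27876, 0.3141)–(-1.93165, 1.93165, 0.3141)  len=0.7067
  (v16,v20,v21) [+-+] → (-2.2021, 1.27876, 0.3141)–(-2.73177, 0, 0.3141)  len=1.3841
  (v16,v21,v17) [++-] → (-1.68988, 1.20762, 0.3141)–(-1.54863, 1.54863, 0.3141)  len=0.3691
  (v17,v21,v22) [-+-] → (-1.68988, 1.20762, 0.3141)–(-2.19016, 0, 0.3141)  len=1.3071
  (v20,v25,v21) [--+] → (-2.46132, -0.652888, 0.3141)–(-2.73177, 0, 0.3141)  len=0.7067
  (v21,v25,v26) [+-+] → (-2.46132, -0.652888, 0.3141)–(-1.93165, -1.93165, 0.3141)  len=1.3841
  (v21,v26,v22) [++-] → (-2.04891, -0.341009, 0.3141)–(-2.19016, 0, 0.3141)  len=0.3691
  (v22,v26,v27) [-+-] → (-2.04891, -0.341009, 0.3141)–(-1.54863, -1.54863, 0.3141)  len=1.3071
  (v25,v30,v26) [--+] → (-1.27876, -2.2021, 0.3141)–(-1.93165, -1.93165, 0.3141)  len=0.7067
  (v26,v30,v31) [+-+] → (-1.27876, -2.2021, 0.3141)–(0, -2.73177, 0.3141)  len=1.3841
  (v26,v31,v27) [++-] → (-1.20762, -1.68988, 0.3141)–(-1.54863, -1.54863, 0.3141)  len=0.3691
  (v27,v31,v32) [-+-] → (-1.20762, -1.68988, 0.3141)–(0, -2.19016, 0.3141)  len=1.3071
  (v30,v35,v31) [--+] → (0.652888, -2.46132, 0.3141)–(0, -2.73177, 0.3141)  len=0.7067
  (v31,v35,v36) [+-+] → (0.652888, -2.46132, 0.3141)–(1.93165, -1.93165, 0.3141)  len=1.3841
  (v31,v36,v32) [++-] → (0.341009, -2.04891, 0.3141)–(0, -2.19016, 0.3141)  len=0.3691
  (v32,v36,v37) [-+-] → (0.341009, -2.04891, 0.3141)–(1.54863, -1.54863, 0.3141)  len=1.3071
  (v35,v0,v36) [--+] → (2.2021, -1.27876, 0.3141)–(1.93165, -1.93165, 0.3141)  len=0.7067
  (v36,v0,v1) [+-+] → (2.2021, -1.27876, 0.3141)–(2.73177, 0, 0.3141)  len=1.3841
  (v36,v1,v37) [++-] → (1.68988, -1.20762, 0.3141)–(1.54863, -1.54863, 0.3141)  len=0.3691
  (v37,v1,v2) [-+-] → (1.68988, -1.20762, 0.3141)–(2.19016, 0, 0.3141)  len=1.3071

Chained into 2 loop(s):
  loop 1: 16 segments, perimeter = 16.7264
  loop 2: 16 segments, perimeter = 13.4100
Total perimeter = 30.136


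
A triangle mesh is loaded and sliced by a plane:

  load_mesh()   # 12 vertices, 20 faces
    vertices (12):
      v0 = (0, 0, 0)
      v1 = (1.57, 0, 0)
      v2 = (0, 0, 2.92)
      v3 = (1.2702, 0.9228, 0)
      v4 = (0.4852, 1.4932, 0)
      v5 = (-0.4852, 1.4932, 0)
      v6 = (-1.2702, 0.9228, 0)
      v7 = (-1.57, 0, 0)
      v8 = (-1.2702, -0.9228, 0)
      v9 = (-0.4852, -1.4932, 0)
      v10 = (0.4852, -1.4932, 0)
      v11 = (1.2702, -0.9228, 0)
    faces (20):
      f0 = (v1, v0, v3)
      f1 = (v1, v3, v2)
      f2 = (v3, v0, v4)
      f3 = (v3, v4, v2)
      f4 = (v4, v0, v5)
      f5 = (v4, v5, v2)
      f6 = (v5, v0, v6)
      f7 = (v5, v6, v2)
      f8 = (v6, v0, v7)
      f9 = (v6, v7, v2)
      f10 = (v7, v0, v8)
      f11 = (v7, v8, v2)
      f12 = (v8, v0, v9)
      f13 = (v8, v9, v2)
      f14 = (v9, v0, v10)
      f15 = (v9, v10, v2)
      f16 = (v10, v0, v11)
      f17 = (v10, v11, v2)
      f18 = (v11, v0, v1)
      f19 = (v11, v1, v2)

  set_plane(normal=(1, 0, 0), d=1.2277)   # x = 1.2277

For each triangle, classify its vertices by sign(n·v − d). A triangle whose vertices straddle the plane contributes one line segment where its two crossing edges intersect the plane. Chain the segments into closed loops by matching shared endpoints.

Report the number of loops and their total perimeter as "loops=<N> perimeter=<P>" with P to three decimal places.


loops=1 perimeter=4.223

Straddling triangles (8 of 20):
  (v1,v0,v3) [+-+] → (1.2277, 0, 0)–(1.2277, 0.891924, 0)  len=0.8919
  (v1,v3,v2) [++-] → (1.2277, 0.891924, 0.0977011)–(1.2277, 0, 0.636634)  len=1.0421
  (v3,v0,v4) [+--] → (1.2277, 0.891924, 0)–(1.2277, 0.953682, 0)  len=0.0618
  (v3,v4,v2) [+--] → (1.2277, 0.953682, 0)–(1.2277, 0.891924, 0.0977011)  len=0.1156
  (v10,v0,v11) [--+] → (1.2277, -0.891924, 0)–(1.2277, -0.953682, 0)  len=0.0618
  (v10,v11,v2) [-+-] → (1.2277, -0.953682, 0)–(1.2277, -0.891924, 0.0977011)  len=0.1156
  (v11,v0,v1) [+-+] → (1.2277, -0.891924, 0)–(1.2277, 0, 0)  len=0.8919
  (v11,v1,v2) [++-] → (1.2277, 0, 0.636634)–(1.2277, -0.891924, 0.0977011)  len=1.0421

Chained into 1 loop(s):
  loop 1: 8 segments, perimeter = 4.2227
Total perimeter = 4.223


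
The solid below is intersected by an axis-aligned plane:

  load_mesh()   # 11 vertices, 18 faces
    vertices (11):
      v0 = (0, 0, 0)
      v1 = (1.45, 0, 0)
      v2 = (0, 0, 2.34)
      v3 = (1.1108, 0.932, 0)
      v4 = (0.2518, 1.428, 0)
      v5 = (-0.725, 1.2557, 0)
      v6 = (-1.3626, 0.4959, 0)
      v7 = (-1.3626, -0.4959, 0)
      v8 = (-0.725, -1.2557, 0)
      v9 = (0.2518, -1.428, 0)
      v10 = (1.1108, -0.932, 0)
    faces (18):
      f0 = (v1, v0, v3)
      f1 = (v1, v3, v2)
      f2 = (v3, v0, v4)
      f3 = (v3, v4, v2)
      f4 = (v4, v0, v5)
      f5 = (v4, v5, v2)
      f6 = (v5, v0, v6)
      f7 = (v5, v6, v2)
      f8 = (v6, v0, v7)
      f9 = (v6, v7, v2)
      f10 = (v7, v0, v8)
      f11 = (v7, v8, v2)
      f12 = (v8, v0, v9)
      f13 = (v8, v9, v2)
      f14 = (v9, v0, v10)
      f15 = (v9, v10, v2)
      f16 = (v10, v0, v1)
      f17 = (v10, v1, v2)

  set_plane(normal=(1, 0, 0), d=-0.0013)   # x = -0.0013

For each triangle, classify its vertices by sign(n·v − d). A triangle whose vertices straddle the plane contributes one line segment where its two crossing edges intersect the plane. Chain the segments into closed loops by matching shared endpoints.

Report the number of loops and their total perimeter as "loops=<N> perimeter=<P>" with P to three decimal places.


Straddling triangles (10 of 18):
  (v4,v0,v5) [++-] → (-0.0013, 0.0022516, 0)–(-0.0013, 1.38336, 0)  len=1.3811
  (v4,v5,v2) [+-+] → (-0.0013, 1.38336, 0)–(-0.0013, 0.0022516, 2.3358)  len=2.7136
  (v5,v0,v6) [-+-] → (-0.0013, 0.0022516, 0)–(-0.0013, 0.000473118, 0)  len=0.0018
  (v5,v6,v2) [--+] → (-0.0013, 0.000473118, 2.33777)–(-0.0013, 0.0022516, 2.3358)  len=0.0026
  (v6,v0,v7) [-+-] → (-0.0013, 0.000473118, 0)–(-0.0013, -0.000473118, 0)  len=0.0009
  (v6,v7,v2) [--+] → (-0.0013, -0.000473118, 2.33777)–(-0.0013, 0.000473118, 2.33777)  len=0.0009
  (v7,v0,v8) [-+-] → (-0.0013, -0.000473118, 0)–(-0.0013, -0.0022516, 0)  len=0.0018
  (v7,v8,v2) [--+] → (-0.0013, -0.0022516, 2.3358)–(-0.0013, -0.000473118, 2.33777)  len=0.0026
  (v8,v0,v9) [-++] → (-0.0013, -0.0022516, 0)–(-0.0013, -1.38336, 0)  len=1.3811
  (v8,v9,v2) [-++] → (-0.0013, -1.38336, 0)–(-0.0013, -0.0022516, 2.3358)  len=2.7136

Chained into 1 loop(s):
  loop 1: 10 segments, perimeter = 8.2001
Total perimeter = 8.200

loops=1 perimeter=8.200


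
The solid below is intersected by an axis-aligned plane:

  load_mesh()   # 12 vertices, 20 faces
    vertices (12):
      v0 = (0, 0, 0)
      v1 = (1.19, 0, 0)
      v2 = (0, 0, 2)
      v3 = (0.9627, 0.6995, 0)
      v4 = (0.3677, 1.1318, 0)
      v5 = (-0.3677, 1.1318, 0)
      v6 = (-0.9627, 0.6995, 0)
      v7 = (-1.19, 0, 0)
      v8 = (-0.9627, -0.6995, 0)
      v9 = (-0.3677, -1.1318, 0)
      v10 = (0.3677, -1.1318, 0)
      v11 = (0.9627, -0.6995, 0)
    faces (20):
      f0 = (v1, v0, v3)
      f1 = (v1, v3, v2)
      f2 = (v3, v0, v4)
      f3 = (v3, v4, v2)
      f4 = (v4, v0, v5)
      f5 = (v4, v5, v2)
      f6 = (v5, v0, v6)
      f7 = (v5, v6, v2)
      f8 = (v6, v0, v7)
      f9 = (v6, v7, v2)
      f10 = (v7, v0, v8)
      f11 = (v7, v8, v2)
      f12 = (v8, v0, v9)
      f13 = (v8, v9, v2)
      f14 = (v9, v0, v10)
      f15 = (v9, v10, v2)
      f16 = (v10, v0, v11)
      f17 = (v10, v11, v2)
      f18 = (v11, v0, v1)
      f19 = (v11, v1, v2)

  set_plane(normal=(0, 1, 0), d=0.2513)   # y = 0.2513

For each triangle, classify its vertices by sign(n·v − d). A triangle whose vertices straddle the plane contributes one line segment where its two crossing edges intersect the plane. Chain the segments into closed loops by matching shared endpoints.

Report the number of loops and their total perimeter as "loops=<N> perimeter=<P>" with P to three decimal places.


loops=1 perimeter=6.124

Straddling triangles (10 of 20):
  (v1,v0,v3) [--+] → (0.345856, 0.2513, 0)–(1.10834, 0.2513, 0)  len=0.7625
  (v1,v3,v2) [-+-] → (1.10834, 0.2513, 0)–(0.345856, 0.2513, 1.28149)  len=1.4912
  (v3,v0,v4) [+-+] → (0.345856, 0.2513, 0)–(0.0816425, 0.2513, 0)  len=0.2642
  (v3,v4,v2) [++-] → (0.0816425, 0.2513, 1.55593)–(0.345856, 0.2513, 1.28149)  len=0.3810
  (v4,v0,v5) [+-+] → (0.0816425, 0.2513, 0)–(-0.0816425, 0.2513, 0)  len=0.1633
  (v4,v5,v2) [++-] → (-0.0816425, 0.2513, 1.55593)–(0.0816425, 0.2513, 1.55593)  len=0.1633
  (v5,v0,v6) [+-+] → (-0.0816425, 0.2513, 0)–(-0.345856, 0.2513, 0)  len=0.2642
  (v5,v6,v2) [++-] → (-0.345856, 0.2513, 1.28149)–(-0.0816425, 0.2513, 1.55593)  len=0.3810
  (v6,v0,v7) [+--] → (-0.345856, 0.2513, 0)–(-1.10834, 0.2513, 0)  len=0.7625
  (v6,v7,v2) [+--] → (-1.10834, 0.2513, 0)–(-0.345856, 0.2513, 1.28149)  len=1.4912

Chained into 1 loop(s):
  loop 1: 10 segments, perimeter = 6.1242
Total perimeter = 6.124


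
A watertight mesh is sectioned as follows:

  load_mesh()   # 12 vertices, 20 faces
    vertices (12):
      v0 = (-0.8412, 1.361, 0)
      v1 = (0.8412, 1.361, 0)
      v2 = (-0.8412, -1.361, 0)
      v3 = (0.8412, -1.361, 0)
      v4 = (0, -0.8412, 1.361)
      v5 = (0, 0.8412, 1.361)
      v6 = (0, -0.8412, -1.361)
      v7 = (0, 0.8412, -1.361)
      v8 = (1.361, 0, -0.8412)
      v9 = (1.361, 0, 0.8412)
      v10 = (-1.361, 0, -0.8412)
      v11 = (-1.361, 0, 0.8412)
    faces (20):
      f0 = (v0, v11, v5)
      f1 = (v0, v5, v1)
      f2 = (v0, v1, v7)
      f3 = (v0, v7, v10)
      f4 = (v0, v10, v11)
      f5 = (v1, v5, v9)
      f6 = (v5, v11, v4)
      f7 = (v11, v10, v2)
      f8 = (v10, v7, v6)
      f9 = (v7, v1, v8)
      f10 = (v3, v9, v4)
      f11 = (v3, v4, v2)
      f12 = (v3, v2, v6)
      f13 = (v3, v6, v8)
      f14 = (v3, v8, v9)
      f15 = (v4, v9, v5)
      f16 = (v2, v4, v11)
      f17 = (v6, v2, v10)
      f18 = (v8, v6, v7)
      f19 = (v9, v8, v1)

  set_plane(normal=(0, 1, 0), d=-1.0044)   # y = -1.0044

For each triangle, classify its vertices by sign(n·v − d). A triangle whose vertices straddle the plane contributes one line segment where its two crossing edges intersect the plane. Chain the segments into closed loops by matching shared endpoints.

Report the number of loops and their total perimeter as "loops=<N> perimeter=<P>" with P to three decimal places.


Straddling triangles (8 of 20):
  (v11,v10,v2) [++-] → (-0.977394, -1.0044, -0.220406)–(-0.977394, -1.0044, 0.220406)  len=0.4408
  (v3,v9,v4) [-++] → (0.977394, -1.0044, 0.220406)–(0.264109, -1.0044, 0.933691)  len=1.0087
  (v3,v4,v2) [-+-] → (0.264109, -1.0044, 0.933691)–(-0.264109, -1.0044, 0.933691)  len=0.5282
  (v3,v2,v6) [--+] → (-0.264109, -1.0044, -0.933691)–(0.264109, -1.0044, -0.933691)  len=0.5282
  (v3,v6,v8) [-++] → (0.264109, -1.0044, -0.933691)–(0.977394, -1.0044, -0.220406)  len=1.0087
  (v3,v8,v9) [-++] → (0.977394, -1.0044, -0.220406)–(0.977394, -1.0044, 0.220406)  len=0.4408
  (v2,v4,v11) [-++] → (-0.264109, -1.0044, 0.933691)–(-0.977394, -1.0044, 0.220406)  len=1.0087
  (v6,v2,v10) [+-+] → (-0.264109, -1.0044, -0.933691)–(-0.977394, -1.0044, -0.220406)  len=1.0087

Chained into 1 loop(s):
  loop 1: 8 segments, perimeter = 5.9730
Total perimeter = 5.973

loops=1 perimeter=5.973


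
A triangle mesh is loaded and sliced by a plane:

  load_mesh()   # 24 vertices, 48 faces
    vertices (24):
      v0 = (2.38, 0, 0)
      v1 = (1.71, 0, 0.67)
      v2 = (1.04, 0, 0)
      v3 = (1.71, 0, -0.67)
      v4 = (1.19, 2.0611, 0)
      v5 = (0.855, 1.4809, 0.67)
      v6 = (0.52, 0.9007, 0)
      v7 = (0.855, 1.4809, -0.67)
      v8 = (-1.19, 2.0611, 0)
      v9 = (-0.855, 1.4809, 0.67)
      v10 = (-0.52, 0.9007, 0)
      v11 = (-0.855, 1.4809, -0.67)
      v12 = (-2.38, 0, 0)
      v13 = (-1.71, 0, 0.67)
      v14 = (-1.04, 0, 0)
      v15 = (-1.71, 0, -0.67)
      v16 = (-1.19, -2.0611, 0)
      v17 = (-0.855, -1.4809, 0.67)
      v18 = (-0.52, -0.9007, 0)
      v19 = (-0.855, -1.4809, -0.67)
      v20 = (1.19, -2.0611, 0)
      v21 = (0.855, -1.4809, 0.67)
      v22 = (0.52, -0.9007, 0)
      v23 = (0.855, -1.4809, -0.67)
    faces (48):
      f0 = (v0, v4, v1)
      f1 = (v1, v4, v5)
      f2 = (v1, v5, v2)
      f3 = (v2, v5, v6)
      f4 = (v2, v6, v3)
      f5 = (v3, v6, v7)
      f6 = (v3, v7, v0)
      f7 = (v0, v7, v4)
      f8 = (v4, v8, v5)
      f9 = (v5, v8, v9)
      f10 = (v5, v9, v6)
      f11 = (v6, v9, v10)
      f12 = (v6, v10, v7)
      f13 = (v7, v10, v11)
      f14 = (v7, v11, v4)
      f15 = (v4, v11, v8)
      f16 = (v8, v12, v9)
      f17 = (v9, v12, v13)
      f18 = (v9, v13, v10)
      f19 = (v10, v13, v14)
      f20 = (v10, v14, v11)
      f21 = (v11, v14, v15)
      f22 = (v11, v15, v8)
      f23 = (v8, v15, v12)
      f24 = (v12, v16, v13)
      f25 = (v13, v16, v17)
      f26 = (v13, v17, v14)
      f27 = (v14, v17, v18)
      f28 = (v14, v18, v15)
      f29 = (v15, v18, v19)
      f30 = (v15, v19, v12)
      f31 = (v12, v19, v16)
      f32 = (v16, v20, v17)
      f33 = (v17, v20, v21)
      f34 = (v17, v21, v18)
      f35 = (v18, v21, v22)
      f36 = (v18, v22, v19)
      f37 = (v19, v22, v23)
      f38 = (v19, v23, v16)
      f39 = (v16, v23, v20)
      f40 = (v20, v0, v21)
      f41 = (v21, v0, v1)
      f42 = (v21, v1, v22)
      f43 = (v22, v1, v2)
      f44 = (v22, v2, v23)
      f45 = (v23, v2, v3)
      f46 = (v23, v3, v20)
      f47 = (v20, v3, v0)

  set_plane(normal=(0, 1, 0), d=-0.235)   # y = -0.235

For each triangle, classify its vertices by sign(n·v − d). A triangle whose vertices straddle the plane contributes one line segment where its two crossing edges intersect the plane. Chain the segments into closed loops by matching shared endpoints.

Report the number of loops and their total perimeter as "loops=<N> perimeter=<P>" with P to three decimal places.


Straddling triangles (16 of 48):
  (v12,v16,v13) [+-+] → (-2.24432, -0.235, 0)–(-1.65071, -0.235, 0.593609)  len=0.8395
  (v13,v16,v17) [+--] → (-1.65071, -0.235, 0.593609)–(-1.57432, -0.235, 0.67)  len=0.1080
  (v13,v17,v14) [+-+] → (-1.57432, -0.235, 0.67)–(-1.01064, -0.235, 0.10632)  len=0.7972
  (v14,v17,v18) [+--] → (-1.01064, -0.235, 0.10632)–(-0.904328, -0.235, 0)  len=0.1504
  (v14,v18,v15) [+-+] → (-0.904328, -0.235, 0)–(-1.39952, -0.235, -0.495192)  len=0.7003
  (v15,v18,v19) [+--] → (-1.39952, -0.235, -0.495192)–(-1.57432, -0.235, -0.67)  len=0.2472
  (v15,v19,v12) [+-+] → (-1.57432, -0.235, -0.67)–(-2.138, -0.235, -0.10632)  len=0.7972
  (v12,v19,v16) [+--] → (-2.138, -0.235, -0.10632)–(-2.24432, -0.235, 0)  len=0.1504
  (v20,v0,v21) [-+-] → (2.24432, -0.235, 0)–(2.138, -0.235, 0.10632)  len=0.1504
  (v21,v0,v1) [-++] → (2.138, -0.235, 0.10632)–(1.57432, -0.235, 0.67)  len=0.7972
  (v21,v1,v22) [-+-] → (1.57432, -0.235, 0.67)–(1.39952, -0.235, 0.495192)  len=0.2472
  (v22,v1,v2) [-++] → (1.39952, -0.235, 0.495192)–(0.904328, -0.235, 0)  len=0.7003
  (v22,v2,v23) [-+-] → (0.904328, -0.235, 0)–(1.01064, -0.235, -0.10632)  len=0.1504
  (v23,v2,v3) [-++] → (1.01064, -0.235, -0.10632)–(1.57432, -0.235, -0.67)  len=0.7972
  (v23,v3,v20) [-+-] → (1.57432, -0.235, -0.67)–(1.65071, -0.235, -0.593609)  len=0.1080
  (v20,v3,v0) [-++] → (1.65071, -0.235, -0.593609)–(2.24432, -0.235, 0)  len=0.8395

Chained into 2 loop(s):
  loop 1: 8 segments, perimeter = 3.7901
  loop 2: 8 segments, perimeter = 3.7901
Total perimeter = 7.580

loops=2 perimeter=7.580


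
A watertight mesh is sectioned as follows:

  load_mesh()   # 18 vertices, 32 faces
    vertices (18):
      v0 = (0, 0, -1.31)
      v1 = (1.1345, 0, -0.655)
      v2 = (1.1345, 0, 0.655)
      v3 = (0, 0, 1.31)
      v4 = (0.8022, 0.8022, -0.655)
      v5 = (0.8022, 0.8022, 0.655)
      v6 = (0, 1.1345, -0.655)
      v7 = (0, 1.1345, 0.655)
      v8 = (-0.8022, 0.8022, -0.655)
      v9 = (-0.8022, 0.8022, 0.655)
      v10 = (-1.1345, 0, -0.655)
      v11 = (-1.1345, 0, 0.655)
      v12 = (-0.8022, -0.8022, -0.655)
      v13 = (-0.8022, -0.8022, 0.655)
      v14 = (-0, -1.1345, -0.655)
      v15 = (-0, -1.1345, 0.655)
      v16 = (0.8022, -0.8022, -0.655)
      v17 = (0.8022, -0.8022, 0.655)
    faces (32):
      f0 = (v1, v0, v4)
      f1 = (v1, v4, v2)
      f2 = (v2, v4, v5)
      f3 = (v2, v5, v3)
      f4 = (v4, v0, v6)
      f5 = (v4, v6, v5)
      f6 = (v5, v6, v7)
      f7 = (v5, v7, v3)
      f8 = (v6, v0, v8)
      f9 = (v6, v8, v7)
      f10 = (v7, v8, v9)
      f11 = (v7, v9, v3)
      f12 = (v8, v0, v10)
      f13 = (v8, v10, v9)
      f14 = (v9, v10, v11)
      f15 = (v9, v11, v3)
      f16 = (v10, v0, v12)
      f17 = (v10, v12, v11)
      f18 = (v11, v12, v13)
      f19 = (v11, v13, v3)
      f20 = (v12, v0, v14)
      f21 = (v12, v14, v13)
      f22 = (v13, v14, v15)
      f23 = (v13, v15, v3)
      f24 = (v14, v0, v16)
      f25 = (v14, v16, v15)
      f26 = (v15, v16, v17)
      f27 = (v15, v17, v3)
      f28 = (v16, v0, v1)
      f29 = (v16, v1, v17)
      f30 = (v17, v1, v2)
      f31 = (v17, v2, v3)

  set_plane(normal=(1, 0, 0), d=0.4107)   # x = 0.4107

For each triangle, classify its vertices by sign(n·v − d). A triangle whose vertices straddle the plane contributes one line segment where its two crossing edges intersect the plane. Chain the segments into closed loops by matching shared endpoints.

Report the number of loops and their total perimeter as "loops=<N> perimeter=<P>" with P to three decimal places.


loops=1 perimeter=6.866

Straddling triangles (12 of 32):
  (v1,v0,v4) [+-+] → (0.4107, 0, -1.07288)–(0.4107, 0.4107, -0.974662)  len=0.4223
  (v2,v5,v3) [++-] → (0.4107, 0.4107, 0.974662)–(0.4107, 0, 1.07288)  len=0.4223
  (v4,v0,v6) [+--] → (0.4107, 0.4107, -0.974662)–(0.4107, 0.964373, -0.655)  len=0.6393
  (v4,v6,v5) [+-+] → (0.4107, 0.964373, -0.655)–(0.4107, 0.964373, 0.0156769)  len=0.6707
  (v5,v6,v7) [+--] → (0.4107, 0.964373, 0.0156769)–(0.4107, 0.964373, 0.655)  len=0.6393
  (v5,v7,v3) [+--] → (0.4107, 0.964373, 0.655)–(0.4107, 0.4107, 0.974662)  len=0.6393
  (v14,v0,v16) [--+] → (0.4107, -0.4107, -0.974662)–(0.4107, -0.964373, -0.655)  len=0.6393
  (v14,v16,v15) [-+-] → (0.4107, -0.964373, -0.655)–(0.4107, -0.964373, -0.0156769)  len=0.6393
  (v15,v16,v17) [-++] → (0.4107, -0.964373, -0.0156769)–(0.4107, -0.964373, 0.655)  len=0.6707
  (v15,v17,v3) [-+-] → (0.4107, -0.964373, 0.655)–(0.4107, -0.4107, 0.974662)  len=0.6393
  (v16,v0,v1) [+-+] → (0.4107, -0.4107, -0.974662)–(0.4107, 0, -1.07288)  len=0.4223
  (v17,v2,v3) [++-] → (0.4107, 0, 1.07288)–(0.4107, -0.4107, 0.974662)  len=0.4223

Chained into 1 loop(s):
  loop 1: 12 segments, perimeter = 6.8664
Total perimeter = 6.866
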